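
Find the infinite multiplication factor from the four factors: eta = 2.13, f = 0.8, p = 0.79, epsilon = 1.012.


k_inf = eta * f * p * epsilon
k_inf = 2.13 * 0.8 * 0.79 * 1.012
k_inf = 1.3623

1.3623


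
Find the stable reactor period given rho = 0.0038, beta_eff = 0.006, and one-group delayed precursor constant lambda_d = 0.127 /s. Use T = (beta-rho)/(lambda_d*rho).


T = (beta - rho) / (lambda_d * rho)
T = (0.006 - 0.0038) / (0.127 * 0.0038)
T = 4.5586 s

4.5586


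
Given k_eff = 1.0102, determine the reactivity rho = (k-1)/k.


rho = (k_eff - 1) / k_eff
rho = (1.0102 - 1) / 1.0102
rho = 0.010097

0.010097


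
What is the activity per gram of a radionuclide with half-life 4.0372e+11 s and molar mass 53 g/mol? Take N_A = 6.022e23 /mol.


lambda = ln(2) / t_half = ln(2) / 4.0372e+11 = 1.716901e-12 /s
SA = lambda * N_A / M
SA = 1.716901e-12 * 6.022e23 / 53
SA = 1.9508e+10 Bq/g

1.9508e+10


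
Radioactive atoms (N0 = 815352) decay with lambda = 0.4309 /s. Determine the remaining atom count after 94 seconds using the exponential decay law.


N = N0 * exp(-lambda * t)
N = 815352 * exp(-0.4309 * 94)
N = 2.0913e-12

2.0913e-12


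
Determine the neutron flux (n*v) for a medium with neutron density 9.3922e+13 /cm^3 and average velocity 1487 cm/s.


phi = n * v
phi = 9.3922e+13 * 1487
phi = 1.3966e+17 /cm^2/s

1.3966e+17


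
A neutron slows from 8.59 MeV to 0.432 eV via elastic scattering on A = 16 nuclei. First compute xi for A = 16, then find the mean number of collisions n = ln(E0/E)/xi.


xi = 1 + (A-1)^2/(2A)*ln((A-1)/(A+1)) = 0.1199467 (for A = 16)
n = ln(E0/E) / xi
n = ln(8.59e6 / 0.432) / 0.1199467
n = ln(1.988426e+07) / 0.1199467 = 140.11

140.11


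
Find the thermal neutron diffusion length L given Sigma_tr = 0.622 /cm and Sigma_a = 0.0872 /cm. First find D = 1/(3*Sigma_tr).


D = 1 / (3 * Sigma_tr) = 1 / (3 * 0.622) = 0.5359057 cm
L = sqrt(D / Sigma_a)
L = sqrt(0.5359057 / 0.0872)
L = 2.4791 cm

2.4791


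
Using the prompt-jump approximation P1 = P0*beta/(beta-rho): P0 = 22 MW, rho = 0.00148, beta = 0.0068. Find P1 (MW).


P1/P0 = beta / (beta - rho)
P1/P0 = 0.0068 / (0.0068 - 0.00148) = 1.278195
P1 = 22 * 1.278195 = 28.120 MW

28.120


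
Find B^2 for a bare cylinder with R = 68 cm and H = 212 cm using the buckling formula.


B^2 = (2.405/R)^2 + (pi/H)^2
B^2 = (2.405/68)^2 + (pi/212)^2
B^2 = 0.0014705 /cm^2

0.0014705


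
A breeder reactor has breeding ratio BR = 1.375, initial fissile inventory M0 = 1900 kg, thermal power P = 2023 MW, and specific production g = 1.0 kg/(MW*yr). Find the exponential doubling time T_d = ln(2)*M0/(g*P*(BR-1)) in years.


Breeding gain G = BR - 1 = 1.375 - 1 = 0.375
Fissile production rate = g * P * G = 1.0 * 2023 * 0.375 = 758.625 kg/yr
T_d = ln(2) * M0 / (g * P * G)
T_d = ln(2) * 1900 / 758.625 = 1.7360 yr

1.7360


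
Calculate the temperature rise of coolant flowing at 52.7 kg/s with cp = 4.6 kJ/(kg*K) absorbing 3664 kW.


dT = Q / (m_dot * cp)
dT = 3664 / (52.7 * 4.6)
dT = 15.114 C

15.114


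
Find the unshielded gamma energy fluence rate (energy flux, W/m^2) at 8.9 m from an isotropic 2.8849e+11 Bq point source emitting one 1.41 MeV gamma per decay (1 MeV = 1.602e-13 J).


psi = A * E * 1.602e-13 / (4*pi*r^2)
psi = 2.8849e+11 * 1.41 * 1.602e-13 / (4*pi*8.9^2)
psi = 6.5467e-05 W/m^2

6.5467e-05


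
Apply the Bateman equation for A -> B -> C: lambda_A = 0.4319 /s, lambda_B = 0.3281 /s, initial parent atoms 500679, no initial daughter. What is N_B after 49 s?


N_B(t) = lambda_A * N_A0 / (lambda_B - lambda_A) * [exp(-lambda_A*t) - exp(-lambda_B*t)]
exp(-0.4319*49) = 6.441432e-10; exp(-0.3281*49) = 1.042056e-07
N_B = 0.4319 * 500679 / (0.3281 - 0.4319) * (6.441432e-10 - 1.042056e-07)
N_B = 0.21575

0.21575


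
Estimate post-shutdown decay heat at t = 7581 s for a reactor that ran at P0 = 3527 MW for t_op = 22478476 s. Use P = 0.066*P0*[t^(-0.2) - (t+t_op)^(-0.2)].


P/P0 = 0.066 * [t^(-0.2) - (t + t_op)^(-0.2)]
P/P0 = 0.066 * [7581^(-0.2) - (7581 + 22478476)^(-0.2)]
P/P0 = 0.066 * [0.1675154 - 0.03385457] = 0.008821615
P = 3527 * 0.008821615 = 31.114 MW

31.114


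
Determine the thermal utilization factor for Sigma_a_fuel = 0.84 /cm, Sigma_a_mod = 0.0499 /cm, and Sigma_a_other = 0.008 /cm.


f = Sigma_a_fuel / (Sigma_a_fuel + Sigma_a_mod + Sigma_a_other)
f = 0.84 / (0.84 + 0.0499 + 0.008)
f = 0.93552

0.93552


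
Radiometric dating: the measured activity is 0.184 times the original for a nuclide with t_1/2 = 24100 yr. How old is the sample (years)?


lambda = ln(2) / t_half = ln(2) / 24100 = 2.876129e-05 /yr
t = -ln(A/A0) / lambda
t = -ln(0.184) / 2.876129e-05
t = 58858 yr

58858


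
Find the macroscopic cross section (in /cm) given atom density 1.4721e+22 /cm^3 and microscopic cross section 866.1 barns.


Sigma = N * sigma_barns * 1e-24
Sigma = 1.4721e+22 * 866.1 * 1e-24
Sigma = 12.750 /cm

12.750


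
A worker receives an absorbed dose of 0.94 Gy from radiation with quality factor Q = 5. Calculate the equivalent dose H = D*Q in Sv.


H = D * Q
H = 0.94 * 5
H = 4.7000 Sv

4.7000


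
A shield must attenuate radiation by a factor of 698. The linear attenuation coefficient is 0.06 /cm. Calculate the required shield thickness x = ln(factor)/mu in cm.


x = ln(factor) / mu
x = ln(698) / 0.06
x = 109.14 cm

109.14


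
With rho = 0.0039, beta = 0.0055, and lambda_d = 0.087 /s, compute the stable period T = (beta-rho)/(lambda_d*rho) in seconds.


T = (beta - rho) / (lambda_d * rho)
T = (0.0055 - 0.0039) / (0.087 * 0.0039)
T = 4.7156 s

4.7156


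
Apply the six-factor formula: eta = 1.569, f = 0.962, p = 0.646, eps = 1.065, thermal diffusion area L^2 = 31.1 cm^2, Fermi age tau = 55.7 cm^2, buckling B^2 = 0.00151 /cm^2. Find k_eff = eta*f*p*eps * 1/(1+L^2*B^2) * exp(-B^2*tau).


k_inf = eta*f*p*eps = 1.569*0.962*0.646*1.065 = 1.038437
P_TNL = 1/(1 + L^2*B^2) = 1/(1 + 31.1*0.00151) = 0.9551454
P_FNL = exp(-B^2*tau) = exp(-0.00151*55.7) = 0.9193329
k_eff = k_inf * P_TNL * P_FNL = 1.038437 * 0.9551454 * 0.9193329
k_eff = 0.91185

0.91185


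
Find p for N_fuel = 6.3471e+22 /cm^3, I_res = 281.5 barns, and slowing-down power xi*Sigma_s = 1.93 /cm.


p = exp(-N * I * 1e-24 / (xi*Sigma_s))
p = exp(-6.3471e+22 * 281.5 * 1e-24 / 1.93)
p = 9.5388e-05

9.5388e-05


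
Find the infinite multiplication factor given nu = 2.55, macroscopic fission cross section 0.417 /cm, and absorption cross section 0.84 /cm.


k_inf = nu * Sigma_f / Sigma_a
k_inf = 2.55 * 0.417 / 0.84
k_inf = 1.2659

1.2659


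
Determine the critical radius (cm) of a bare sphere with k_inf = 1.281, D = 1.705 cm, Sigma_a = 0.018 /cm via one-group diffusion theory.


L^2 = D / Sigma_a = 1.705 / 0.018 = 94.72222 cm^2
B_m^2 = (k_inf - 1) / L^2 = (1.281 - 1) / 94.72222 = 0.002966569 /cm^2
For a bare sphere: B_g = pi/R, so R_c = pi / sqrt(B_m^2)
R_c = pi / sqrt(0.002966569) = 57.680 cm

57.680


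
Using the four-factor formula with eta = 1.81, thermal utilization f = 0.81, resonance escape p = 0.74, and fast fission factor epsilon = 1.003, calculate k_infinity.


k_inf = eta * f * p * epsilon
k_inf = 1.81 * 0.81 * 0.74 * 1.003
k_inf = 1.0882

1.0882


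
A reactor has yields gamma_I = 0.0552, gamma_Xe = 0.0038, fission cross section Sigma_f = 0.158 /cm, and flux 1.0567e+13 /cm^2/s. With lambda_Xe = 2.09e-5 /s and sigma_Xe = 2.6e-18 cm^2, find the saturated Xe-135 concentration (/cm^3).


Xe_eq = (gamma_I + gamma_Xe) * Sigma_f * phi / (lambda_Xe + sigma_Xe * phi)
Numerator = (0.0552 + 0.0038) * 0.158 * 1.0567e+13 = 9.850557e+10
Denominator = 2.09e-5 + 2.6e-18 * 1.0567e+13 = 4.837420e-05
Xe_eq = 9.850557e+10 / 4.837420e-05 = 2.0363e+15 /cm^3

2.0363e+15


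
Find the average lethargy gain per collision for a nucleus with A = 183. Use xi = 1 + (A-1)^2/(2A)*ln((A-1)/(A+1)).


xi = 1 + (A-1)^2/(2A) * ln((A-1)/(A+1))
xi = 1 + (183-1)^2/(2*183) * ln((183-1)/(183 +1))
xi = 0.010889

0.010889


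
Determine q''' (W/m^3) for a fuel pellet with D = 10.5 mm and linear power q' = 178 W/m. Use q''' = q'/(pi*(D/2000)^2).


r = D / 2 / 1000 = 10.5 / 2 / 1000 = 0.00525 m
q''' = q' / (pi * r^2)
q''' = 178 / (pi * 0.00525^2)
q''' = 2.0557e+06 W/m^3

2.0557e+06


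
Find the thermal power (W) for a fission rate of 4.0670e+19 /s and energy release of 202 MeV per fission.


P = fission_rate * E_MeV * 1.602e-13
P = 4.0670e+19 * 202 * 1.602e-13
P = 1.3161e+09 W

1.3161e+09


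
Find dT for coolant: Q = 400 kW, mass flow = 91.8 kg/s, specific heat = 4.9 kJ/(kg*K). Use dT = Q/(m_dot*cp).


dT = Q / (m_dot * cp)
dT = 400 / (91.8 * 4.9)
dT = 0.88924 C

0.88924


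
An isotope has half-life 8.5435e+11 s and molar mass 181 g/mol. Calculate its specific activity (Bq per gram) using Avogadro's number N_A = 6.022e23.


lambda = ln(2) / t_half = ln(2) / 8.5435e+11 = 8.113152e-13 /s
SA = lambda * N_A / M
SA = 8.113152e-13 * 6.022e23 / 181
SA = 2.6993e+09 Bq/g

2.6993e+09


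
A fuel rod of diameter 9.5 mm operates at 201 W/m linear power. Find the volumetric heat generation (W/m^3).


r = D / 2 / 1000 = 9.5 / 2 / 1000 = 0.00475 m
q''' = q' / (pi * r^2)
q''' = 201 / (pi * 0.00475^2)
q''' = 2.8357e+06 W/m^3

2.8357e+06


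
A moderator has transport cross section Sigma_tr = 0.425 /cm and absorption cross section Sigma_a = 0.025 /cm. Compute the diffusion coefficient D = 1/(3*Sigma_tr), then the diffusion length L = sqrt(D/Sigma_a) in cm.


D = 1 / (3 * Sigma_tr) = 1 / (3 * 0.425) = 0.7843137 cm
L = sqrt(D / Sigma_a)
L = sqrt(0.7843137 / 0.025)
L = 5.6011 cm

5.6011


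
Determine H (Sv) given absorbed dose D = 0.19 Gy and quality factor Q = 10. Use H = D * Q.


H = D * Q
H = 0.19 * 10
H = 1.9000 Sv

1.9000


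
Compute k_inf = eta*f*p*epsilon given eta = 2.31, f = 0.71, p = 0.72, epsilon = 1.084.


k_inf = eta * f * p * epsilon
k_inf = 2.31 * 0.71 * 0.72 * 1.084
k_inf = 1.2801

1.2801


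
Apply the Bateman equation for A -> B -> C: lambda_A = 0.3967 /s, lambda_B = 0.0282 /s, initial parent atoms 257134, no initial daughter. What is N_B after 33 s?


N_B(t) = lambda_A * N_A0 / (lambda_B - lambda_A) * [exp(-lambda_A*t) - exp(-lambda_B*t)]
exp(-0.3967*33) = 2.063514e-06; exp(-0.0282*33) = 0.3943170
N_B = 0.3967 * 257134 / (0.0282 - 0.3967) * (2.063514e-06 - 0.3943170)
N_B = 109151

109151


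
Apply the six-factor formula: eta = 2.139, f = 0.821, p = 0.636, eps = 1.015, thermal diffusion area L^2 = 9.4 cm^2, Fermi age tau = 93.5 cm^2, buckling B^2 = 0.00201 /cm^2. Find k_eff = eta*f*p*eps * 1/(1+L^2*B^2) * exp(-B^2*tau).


k_inf = eta*f*p*eps = 2.139*0.821*0.636*1.015 = 1.133645
P_TNL = 1/(1 + L^2*B^2) = 1/(1 + 9.4*0.00201) = 0.9814564
P_FNL = exp(-B^2*tau) = exp(-0.00201*93.5) = 0.8286686
k_eff = k_inf * P_TNL * P_FNL = 1.133645 * 0.9814564 * 0.8286686
k_eff = 0.92200

0.92200


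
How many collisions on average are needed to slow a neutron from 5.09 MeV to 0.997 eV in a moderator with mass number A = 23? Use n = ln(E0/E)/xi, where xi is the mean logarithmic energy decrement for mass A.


xi = 1 + (A-1)^2/(2A)*ln((A-1)/(A+1)) = 0.08448899 (for A = 23)
n = ln(E0/E) / xi
n = ln(5.09e6 / 0.997) / 0.08448899
n = ln(5.105316e+06) / 0.08448899 = 182.81

182.81


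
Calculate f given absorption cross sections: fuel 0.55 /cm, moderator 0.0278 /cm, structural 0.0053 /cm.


f = Sigma_a_fuel / (Sigma_a_fuel + Sigma_a_mod + Sigma_a_other)
f = 0.55 / (0.55 + 0.0278 + 0.0053)
f = 0.94323

0.94323


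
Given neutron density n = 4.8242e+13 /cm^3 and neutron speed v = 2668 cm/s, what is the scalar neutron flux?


phi = n * v
phi = 4.8242e+13 * 2668
phi = 1.2871e+17 /cm^2/s

1.2871e+17


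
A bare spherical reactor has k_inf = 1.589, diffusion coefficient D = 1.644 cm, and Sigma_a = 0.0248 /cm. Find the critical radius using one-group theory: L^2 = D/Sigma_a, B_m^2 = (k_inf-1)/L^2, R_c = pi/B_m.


L^2 = D / Sigma_a = 1.644 / 0.0248 = 66.29032 cm^2
B_m^2 = (k_inf - 1) / L^2 = (1.589 - 1) / 66.29032 = 0.008885158 /cm^2
For a bare sphere: B_g = pi/R, so R_c = pi / sqrt(B_m^2)
R_c = pi / sqrt(0.008885158) = 33.329 cm

33.329


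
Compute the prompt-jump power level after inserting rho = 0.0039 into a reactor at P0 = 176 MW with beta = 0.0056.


P1/P0 = beta / (beta - rho)
P1/P0 = 0.0056 / (0.0056 - 0.0039) = 3.294118
P1 = 176 * 3.294118 = 579.76 MW

579.76


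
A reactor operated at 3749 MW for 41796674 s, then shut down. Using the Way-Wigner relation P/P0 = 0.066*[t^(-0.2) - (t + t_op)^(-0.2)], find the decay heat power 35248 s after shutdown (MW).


P/P0 = 0.066 * [t^(-0.2) - (t + t_op)^(-0.2)]
P/P0 = 0.066 * [35248^(-0.2) - (35248 + 41796674)^(-0.2)]
P/P0 = 0.066 * [0.1231893 - 0.02990188] = 0.006156970
P = 3749 * 0.006156970 = 23.082 MW

23.082


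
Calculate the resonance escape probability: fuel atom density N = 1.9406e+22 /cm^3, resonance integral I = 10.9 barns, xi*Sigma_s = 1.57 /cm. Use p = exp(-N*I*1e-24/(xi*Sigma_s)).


p = exp(-N * I * 1e-24 / (xi*Sigma_s))
p = exp(-1.9406e+22 * 10.9 * 1e-24 / 1.57)
p = 0.87395

0.87395


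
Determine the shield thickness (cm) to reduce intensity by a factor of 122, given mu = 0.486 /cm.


x = ln(factor) / mu
x = ln(122) / 0.486
x = 9.8848 cm

9.8848


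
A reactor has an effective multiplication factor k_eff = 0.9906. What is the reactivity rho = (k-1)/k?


rho = (k_eff - 1) / k_eff
rho = (0.9906 - 1) / 0.9906
rho = -0.0094892

-0.0094892


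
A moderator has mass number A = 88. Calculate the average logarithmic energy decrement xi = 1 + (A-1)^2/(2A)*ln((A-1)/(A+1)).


xi = 1 + (A-1)^2/(2A) * ln((A-1)/(A+1))
xi = 1 + (88-1)^2/(2*88) * ln((88-1)/(88 +1))
xi = 0.022556

0.022556


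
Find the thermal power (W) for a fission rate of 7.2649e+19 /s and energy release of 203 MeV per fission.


P = fission_rate * E_MeV * 1.602e-13
P = 7.2649e+19 * 203 * 1.602e-13
P = 2.3626e+09 W

2.3626e+09


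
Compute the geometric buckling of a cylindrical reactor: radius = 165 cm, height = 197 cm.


B^2 = (2.405/R)^2 + (pi/H)^2
B^2 = (2.405/165)^2 + (pi/197)^2
B^2 = 4.6676e-04 /cm^2

4.6676e-04


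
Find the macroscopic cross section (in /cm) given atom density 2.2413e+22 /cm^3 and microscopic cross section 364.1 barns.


Sigma = N * sigma_barns * 1e-24
Sigma = 2.2413e+22 * 364.1 * 1e-24
Sigma = 8.1606 /cm

8.1606


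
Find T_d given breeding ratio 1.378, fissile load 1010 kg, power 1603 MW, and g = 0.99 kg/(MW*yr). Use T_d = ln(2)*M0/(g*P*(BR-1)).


Breeding gain G = BR - 1 = 1.378 - 1 = 0.378
Fissile production rate = g * P * G = 0.99 * 1603 * 0.378 = 599.87466 kg/yr
T_d = ln(2) * M0 / (g * P * G)
T_d = ln(2) * 1010 / 599.87466 = 1.1670 yr

1.1670


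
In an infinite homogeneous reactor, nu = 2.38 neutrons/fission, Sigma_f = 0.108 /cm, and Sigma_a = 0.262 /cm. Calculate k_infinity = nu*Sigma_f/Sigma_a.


k_inf = nu * Sigma_f / Sigma_a
k_inf = 2.38 * 0.108 / 0.262
k_inf = 0.98107

0.98107


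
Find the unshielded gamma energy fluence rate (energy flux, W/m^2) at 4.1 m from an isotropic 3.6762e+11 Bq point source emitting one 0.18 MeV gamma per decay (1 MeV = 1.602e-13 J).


psi = A * E * 1.602e-13 / (4*pi*r^2)
psi = 3.6762e+11 * 0.18 * 1.602e-13 / (4*pi*4.1^2)
psi = 5.0183e-05 W/m^2

5.0183e-05


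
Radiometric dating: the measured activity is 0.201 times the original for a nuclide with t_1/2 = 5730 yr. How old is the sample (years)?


lambda = ln(2) / t_half = ln(2) / 5730 = 1.209681e-04 /yr
t = -ln(A/A0) / lambda
t = -ln(0.201) / 1.209681e-04
t = 13263 yr

13263


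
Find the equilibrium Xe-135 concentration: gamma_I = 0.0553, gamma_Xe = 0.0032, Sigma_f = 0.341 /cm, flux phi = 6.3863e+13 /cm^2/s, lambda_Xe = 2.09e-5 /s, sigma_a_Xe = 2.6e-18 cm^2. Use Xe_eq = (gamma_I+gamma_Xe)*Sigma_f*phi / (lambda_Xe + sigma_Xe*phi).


Xe_eq = (gamma_I + gamma_Xe) * Sigma_f * phi / (lambda_Xe + sigma_Xe * phi)
Numerator = (0.0553 + 0.0032) * 0.341 * 6.3863e+13 = 1.273971e+12
Denominator = 2.09e-5 + 2.6e-18 * 6.3863e+13 = 1.869438e-04
Xe_eq = 1.273971e+12 / 1.869438e-04 = 6.8147e+15 /cm^3

6.8147e+15


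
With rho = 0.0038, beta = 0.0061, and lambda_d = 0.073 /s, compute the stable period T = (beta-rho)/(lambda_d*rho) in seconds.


T = (beta - rho) / (lambda_d * rho)
T = (0.0061 - 0.0038) / (0.073 * 0.0038)
T = 8.2913 s

8.2913


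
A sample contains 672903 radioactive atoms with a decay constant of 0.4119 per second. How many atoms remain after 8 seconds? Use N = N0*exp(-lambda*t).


N = N0 * exp(-lambda * t)
N = 672903 * exp(-0.4119 * 8)
N = 24938

24938


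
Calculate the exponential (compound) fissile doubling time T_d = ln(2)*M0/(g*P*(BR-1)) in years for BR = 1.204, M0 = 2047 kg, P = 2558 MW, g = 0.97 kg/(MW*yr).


Breeding gain G = BR - 1 = 1.204 - 1 = 0.204
Fissile production rate = g * P * G = 0.97 * 2558 * 0.204 = 506.17704 kg/yr
T_d = ln(2) * M0 / (g * P * G)
T_d = ln(2) * 2047 / 506.17704 = 2.8031 yr

2.8031


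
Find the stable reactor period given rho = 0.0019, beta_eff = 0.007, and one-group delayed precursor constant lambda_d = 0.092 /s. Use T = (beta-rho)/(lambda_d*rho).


T = (beta - rho) / (lambda_d * rho)
T = (0.007 - 0.0019) / (0.092 * 0.0019)
T = 29.176 s

29.176


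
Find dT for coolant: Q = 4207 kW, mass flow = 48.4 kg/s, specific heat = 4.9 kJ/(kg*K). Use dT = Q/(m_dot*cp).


dT = Q / (m_dot * cp)
dT = 4207 / (48.4 * 4.9)
dT = 17.739 C

17.739


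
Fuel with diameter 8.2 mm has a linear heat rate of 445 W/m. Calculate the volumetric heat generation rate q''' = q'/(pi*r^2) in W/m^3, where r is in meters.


r = D / 2 / 1000 = 8.2 / 2 / 1000 = 0.0041 m
q''' = q' / (pi * r^2)
q''' = 445 / (pi * 0.0041^2)
q''' = 8.4264e+06 W/m^3

8.4264e+06


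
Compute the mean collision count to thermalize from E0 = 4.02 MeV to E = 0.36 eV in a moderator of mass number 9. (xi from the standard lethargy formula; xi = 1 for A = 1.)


xi = 1 + (A-1)^2/(2A)*ln((A-1)/(A+1)) = 0.2066007 (for A = 9)
n = ln(E0/E) / xi
n = ln(4.02e6 / 0.36) / 0.2066007
n = ln(1.116667e+07) / 0.2066007 = 78.550

78.550


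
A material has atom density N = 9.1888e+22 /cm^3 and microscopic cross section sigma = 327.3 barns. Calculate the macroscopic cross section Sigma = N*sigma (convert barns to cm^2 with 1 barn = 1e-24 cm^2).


Sigma = N * sigma_barns * 1e-24
Sigma = 9.1888e+22 * 327.3 * 1e-24
Sigma = 30.075 /cm

30.075


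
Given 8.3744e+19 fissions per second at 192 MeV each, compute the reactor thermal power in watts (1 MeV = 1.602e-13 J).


P = fission_rate * E_MeV * 1.602e-13
P = 8.3744e+19 * 192 * 1.602e-13
P = 2.5758e+09 W

2.5758e+09


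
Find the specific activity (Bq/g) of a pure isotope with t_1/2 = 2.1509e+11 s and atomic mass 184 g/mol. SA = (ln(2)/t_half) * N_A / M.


lambda = ln(2) / t_half = ln(2) / 2.1509e+11 = 3.222591e-12 /s
SA = lambda * N_A / M
SA = 3.222591e-12 * 6.022e23 / 184
SA = 1.0547e+10 Bq/g

1.0547e+10


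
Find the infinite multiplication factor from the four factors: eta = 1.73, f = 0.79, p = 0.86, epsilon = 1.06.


k_inf = eta * f * p * epsilon
k_inf = 1.73 * 0.79 * 0.86 * 1.06
k_inf = 1.2459

1.2459


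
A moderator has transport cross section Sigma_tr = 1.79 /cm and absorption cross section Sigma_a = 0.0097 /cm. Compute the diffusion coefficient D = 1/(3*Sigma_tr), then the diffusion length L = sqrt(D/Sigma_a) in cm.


D = 1 / (3 * Sigma_tr) = 1 / (3 * 1.79) = 0.1862197 cm
L = sqrt(D / Sigma_a)
L = sqrt(0.1862197 / 0.0097)
L = 4.3815 cm

4.3815


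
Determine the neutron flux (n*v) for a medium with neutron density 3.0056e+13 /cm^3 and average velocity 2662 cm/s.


phi = n * v
phi = 3.0056e+13 * 2662
phi = 8.0009e+16 /cm^2/s

8.0009e+16


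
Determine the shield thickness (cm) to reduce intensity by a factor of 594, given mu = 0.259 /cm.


x = ln(factor) / mu
x = ln(594) / 0.259
x = 24.660 cm

24.660


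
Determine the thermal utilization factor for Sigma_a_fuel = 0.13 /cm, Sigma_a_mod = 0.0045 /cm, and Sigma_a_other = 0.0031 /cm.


f = Sigma_a_fuel / (Sigma_a_fuel + Sigma_a_mod + Sigma_a_other)
f = 0.13 / (0.13 + 0.0045 + 0.0031)
f = 0.94477

0.94477


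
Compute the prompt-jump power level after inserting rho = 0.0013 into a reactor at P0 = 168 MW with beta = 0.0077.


P1/P0 = beta / (beta - rho)
P1/P0 = 0.0077 / (0.0077 - 0.0013) = 1.203125
P1 = 168 * 1.203125 = 202.12 MW

202.12


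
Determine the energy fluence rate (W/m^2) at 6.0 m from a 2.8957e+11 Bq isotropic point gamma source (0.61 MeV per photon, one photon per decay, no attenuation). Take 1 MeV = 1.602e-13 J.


psi = A * E * 1.602e-13 / (4*pi*r^2)
psi = 2.8957e+11 * 0.61 * 1.602e-13 / (4*pi*6.0^2)
psi = 6.2551e-05 W/m^2

6.2551e-05


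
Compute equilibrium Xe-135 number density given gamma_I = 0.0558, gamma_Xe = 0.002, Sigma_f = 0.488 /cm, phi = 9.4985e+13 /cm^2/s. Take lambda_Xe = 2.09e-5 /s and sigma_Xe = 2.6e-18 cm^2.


Xe_eq = (gamma_I + gamma_Xe) * Sigma_f * phi / (lambda_Xe + sigma_Xe * phi)
Numerator = (0.0558 + 0.002) * 0.488 * 9.4985e+13 = 2.679185e+12
Denominator = 2.09e-5 + 2.6e-18 * 9.4985e+13 = 2.678610e-04
Xe_eq = 2.679185e+12 / 2.678610e-04 = 1.0002e+16 /cm^3

1.0002e+16


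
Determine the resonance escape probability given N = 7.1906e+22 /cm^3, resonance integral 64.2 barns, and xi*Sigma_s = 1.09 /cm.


p = exp(-N * I * 1e-24 / (xi*Sigma_s))
p = exp(-7.1906e+22 * 64.2 * 1e-24 / 1.09)
p = 0.014477

0.014477


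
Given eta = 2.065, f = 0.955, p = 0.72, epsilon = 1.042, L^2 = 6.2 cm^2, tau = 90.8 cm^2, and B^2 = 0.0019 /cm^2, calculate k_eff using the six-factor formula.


k_inf = eta*f*p*eps = 2.065*0.955*0.72*1.042 = 1.479530
P_TNL = 1/(1 + L^2*B^2) = 1/(1 + 6.2*0.0019) = 0.9883572
P_FNL = exp(-B^2*tau) = exp(-0.0019*90.8) = 0.8415415
k_eff = k_inf * P_TNL * P_FNL = 1.479530 * 0.9883572 * 0.8415415
k_eff = 1.2306

1.2306


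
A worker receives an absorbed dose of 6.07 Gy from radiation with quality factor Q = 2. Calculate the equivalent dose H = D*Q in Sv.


H = D * Q
H = 6.07 * 2
H = 12.140 Sv

12.140


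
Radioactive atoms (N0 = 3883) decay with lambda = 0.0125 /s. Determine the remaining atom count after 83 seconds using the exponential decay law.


N = N0 * exp(-lambda * t)
N = 3883 * exp(-0.0125 * 83)
N = 1375.9

1375.9


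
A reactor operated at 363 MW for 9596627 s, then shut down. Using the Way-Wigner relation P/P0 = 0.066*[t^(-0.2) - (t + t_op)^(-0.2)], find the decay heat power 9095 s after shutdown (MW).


P/P0 = 0.066 * [t^(-0.2) - (t + t_op)^(-0.2)]
P/P0 = 0.066 * [9095^(-0.2) - (9095 + 9596627)^(-0.2)]
P/P0 = 0.066 * [0.1615249 - 0.04013230] = 0.008011912
P = 363 * 0.008011912 = 2.9083 MW

2.9083


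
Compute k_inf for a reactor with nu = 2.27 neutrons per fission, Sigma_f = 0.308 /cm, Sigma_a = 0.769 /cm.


k_inf = nu * Sigma_f / Sigma_a
k_inf = 2.27 * 0.308 / 0.769
k_inf = 0.90918

0.90918


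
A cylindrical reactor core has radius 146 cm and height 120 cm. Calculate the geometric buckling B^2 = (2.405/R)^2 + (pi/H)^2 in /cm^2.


B^2 = (2.405/R)^2 + (pi/H)^2
B^2 = (2.405/146)^2 + (pi/120)^2
B^2 = 9.5674e-04 /cm^2

9.5674e-04


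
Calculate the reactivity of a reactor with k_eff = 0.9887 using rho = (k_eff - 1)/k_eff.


rho = (k_eff - 1) / k_eff
rho = (0.9887 - 1) / 0.9887
rho = -0.011429

-0.011429


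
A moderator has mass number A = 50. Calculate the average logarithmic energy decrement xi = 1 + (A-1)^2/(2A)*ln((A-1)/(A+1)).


xi = 1 + (A-1)^2/(2A) * ln((A-1)/(A+1))
xi = 1 + (50-1)^2/(2*50) * ln((50-1)/(50 +1))
xi = 0.039472

0.039472


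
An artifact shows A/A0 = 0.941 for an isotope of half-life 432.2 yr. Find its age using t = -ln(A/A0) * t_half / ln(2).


lambda = ln(2) / t_half = ln(2) / 432.2 = 0.001603765 /yr
t = -ln(A/A0) / lambda
t = -ln(0.941) / 0.001603765
t = 37.918 yr

37.918


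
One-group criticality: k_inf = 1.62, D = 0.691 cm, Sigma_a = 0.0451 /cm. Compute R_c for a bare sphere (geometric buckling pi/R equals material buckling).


L^2 = D / Sigma_a = 0.691 / 0.0451 = 15.32151 cm^2
B_m^2 = (k_inf - 1) / L^2 = (1.62 - 1) / 15.32151 = 0.04046599 /cm^2
For a bare sphere: B_g = pi/R, so R_c = pi / sqrt(B_m^2)
R_c = pi / sqrt(0.04046599) = 15.617 cm

15.617


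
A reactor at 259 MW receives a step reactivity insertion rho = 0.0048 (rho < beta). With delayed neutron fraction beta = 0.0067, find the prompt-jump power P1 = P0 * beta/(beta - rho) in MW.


P1/P0 = beta / (beta - rho)
P1/P0 = 0.0067 / (0.0067 - 0.0048) = 3.526316
P1 = 259 * 3.526316 = 913.32 MW

913.32


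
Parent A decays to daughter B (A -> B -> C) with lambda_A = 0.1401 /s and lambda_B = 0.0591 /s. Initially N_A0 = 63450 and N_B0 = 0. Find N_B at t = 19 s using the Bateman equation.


N_B(t) = lambda_A * N_A0 / (lambda_B - lambda_A) * [exp(-lambda_A*t) - exp(-lambda_B*t)]
exp(-0.1401*19) = 0.06981545; exp(-0.0591*19) = 0.3253350
N_B = 0.1401 * 63450 / (0.0591 - 0.1401) * (0.06981545 - 0.3253350)
N_B = 28042

28042


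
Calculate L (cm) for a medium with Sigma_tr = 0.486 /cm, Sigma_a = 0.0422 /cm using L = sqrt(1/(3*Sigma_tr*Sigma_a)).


D = 1 / (3 * Sigma_tr) = 1 / (3 * 0.486) = 0.6858711 cm
L = sqrt(D / Sigma_a)
L = sqrt(0.6858711 / 0.0422)
L = 4.0315 cm

4.0315


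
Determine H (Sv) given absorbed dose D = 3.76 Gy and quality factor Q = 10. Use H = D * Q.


H = D * Q
H = 3.76 * 10
H = 37.600 Sv

37.600


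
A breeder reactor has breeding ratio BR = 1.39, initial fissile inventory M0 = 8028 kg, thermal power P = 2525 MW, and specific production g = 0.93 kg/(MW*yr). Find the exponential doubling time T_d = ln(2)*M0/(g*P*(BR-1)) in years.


Breeding gain G = BR - 1 = 1.39 - 1 = 0.39
Fissile production rate = g * P * G = 0.93 * 2525 * 0.39 = 915.8175 kg/yr
T_d = ln(2) * M0 / (g * P * G)
T_d = ln(2) * 8028 / 915.8175 = 6.0761 yr

6.0761


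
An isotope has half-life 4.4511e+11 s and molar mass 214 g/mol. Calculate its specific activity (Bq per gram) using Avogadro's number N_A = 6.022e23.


lambda = ln(2) / t_half = ln(2) / 4.4511e+11 = 1.557249e-12 /s
SA = lambda * N_A / M
SA = 1.557249e-12 * 6.022e23 / 214
SA = 4.3821e+09 Bq/g

4.3821e+09


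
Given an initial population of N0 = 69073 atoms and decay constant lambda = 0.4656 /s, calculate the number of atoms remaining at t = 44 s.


N = N0 * exp(-lambda * t)
N = 69073 * exp(-0.4656 * 44)
N = 8.7534e-05

8.7534e-05


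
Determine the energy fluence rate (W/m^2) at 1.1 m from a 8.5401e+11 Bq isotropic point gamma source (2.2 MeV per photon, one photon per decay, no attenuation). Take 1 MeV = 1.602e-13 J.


psi = A * E * 1.602e-13 / (4*pi*r^2)
psi = 8.5401e+11 * 2.2 * 1.602e-13 / (4*pi*1.1^2)
psi = 0.019795 W/m^2

0.019795


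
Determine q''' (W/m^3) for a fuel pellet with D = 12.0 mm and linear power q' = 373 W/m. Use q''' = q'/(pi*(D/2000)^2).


r = D / 2 / 1000 = 12.0 / 2 / 1000 = 0.006 m
q''' = q' / (pi * r^2)
q''' = 373 / (pi * 0.006^2)
q''' = 3.2980e+06 W/m^3

3.2980e+06


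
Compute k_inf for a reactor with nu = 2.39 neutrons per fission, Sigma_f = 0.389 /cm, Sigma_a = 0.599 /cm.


k_inf = nu * Sigma_f / Sigma_a
k_inf = 2.39 * 0.389 / 0.599
k_inf = 1.5521

1.5521


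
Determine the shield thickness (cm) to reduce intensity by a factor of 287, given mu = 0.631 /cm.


x = ln(factor) / mu
x = ln(287) / 0.631
x = 8.9691 cm

8.9691


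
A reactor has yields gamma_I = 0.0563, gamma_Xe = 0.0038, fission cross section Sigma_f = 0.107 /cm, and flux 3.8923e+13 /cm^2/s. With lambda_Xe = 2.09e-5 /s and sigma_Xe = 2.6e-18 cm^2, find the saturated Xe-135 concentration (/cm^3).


Xe_eq = (gamma_I + gamma_Xe) * Sigma_f * phi / (lambda_Xe + sigma_Xe * phi)
Numerator = (0.0563 + 0.0038) * 0.107 * 3.8923e+13 = 2.503021e+11
Denominator = 2.09e-5 + 2.6e-18 * 3.8923e+13 = 1.220998e-04
Xe_eq = 2.503021e+11 / 1.220998e-04 = 2.0500e+15 /cm^3

2.0500e+15


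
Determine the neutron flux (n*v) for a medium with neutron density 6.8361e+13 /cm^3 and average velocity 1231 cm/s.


phi = n * v
phi = 6.8361e+13 * 1231
phi = 8.4152e+16 /cm^2/s

8.4152e+16


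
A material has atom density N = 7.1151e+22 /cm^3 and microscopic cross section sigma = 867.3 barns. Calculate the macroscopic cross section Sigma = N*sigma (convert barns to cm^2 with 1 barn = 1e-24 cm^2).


Sigma = N * sigma_barns * 1e-24
Sigma = 7.1151e+22 * 867.3 * 1e-24
Sigma = 61.709 /cm

61.709


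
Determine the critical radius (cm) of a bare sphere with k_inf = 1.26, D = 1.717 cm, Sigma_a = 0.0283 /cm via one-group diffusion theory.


L^2 = D / Sigma_a = 1.717 / 0.0283 = 60.67138 cm^2
B_m^2 = (k_inf - 1) / L^2 = (1.26 - 1) / 60.67138 = 0.004285381 /cm^2
For a bare sphere: B_g = pi/R, so R_c = pi / sqrt(B_m^2)
R_c = pi / sqrt(0.004285381) = 47.990 cm

47.990


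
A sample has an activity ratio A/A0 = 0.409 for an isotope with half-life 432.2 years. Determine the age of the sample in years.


lambda = ln(2) / t_half = ln(2) / 432.2 = 0.001603765 /yr
t = -ln(A/A0) / lambda
t = -ln(0.409) / 0.001603765
t = 557.46 yr

557.46


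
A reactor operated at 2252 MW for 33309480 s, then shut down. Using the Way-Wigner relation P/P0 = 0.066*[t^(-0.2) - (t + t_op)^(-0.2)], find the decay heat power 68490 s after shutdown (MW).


P/P0 = 0.066 * [t^(-0.2) - (t + t_op)^(-0.2)]
P/P0 = 0.066 * [68490^(-0.2) - (68490 + 33309480)^(-0.2)]
P/P0 = 0.066 * [0.1078635 - 0.03128297] = 0.005054315
P = 2252 * 0.005054315 = 11.382 MW

11.382


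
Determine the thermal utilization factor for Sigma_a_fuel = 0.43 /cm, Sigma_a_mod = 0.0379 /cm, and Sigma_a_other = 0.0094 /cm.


f = Sigma_a_fuel / (Sigma_a_fuel + Sigma_a_mod + Sigma_a_other)
f = 0.43 / (0.43 + 0.0379 + 0.0094)
f = 0.90090

0.90090


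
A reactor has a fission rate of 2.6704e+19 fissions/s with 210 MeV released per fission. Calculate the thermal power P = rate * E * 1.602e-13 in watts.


P = fission_rate * E_MeV * 1.602e-13
P = 2.6704e+19 * 210 * 1.602e-13
P = 8.9838e+08 W

8.9838e+08


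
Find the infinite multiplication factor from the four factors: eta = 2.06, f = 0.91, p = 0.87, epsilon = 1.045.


k_inf = eta * f * p * epsilon
k_inf = 2.06 * 0.91 * 0.87 * 1.045
k_inf = 1.7043

1.7043


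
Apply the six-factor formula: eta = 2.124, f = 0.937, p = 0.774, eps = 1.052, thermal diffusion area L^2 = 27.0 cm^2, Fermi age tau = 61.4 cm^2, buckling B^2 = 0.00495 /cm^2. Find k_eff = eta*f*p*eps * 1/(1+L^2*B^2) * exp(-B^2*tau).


k_inf = eta*f*p*eps = 2.124*0.937*0.774*1.052 = 1.620507
P_TNL = 1/(1 + L^2*B^2) = 1/(1 + 27.0*0.00495) = 0.8821065
P_FNL = exp(-B^2*tau) = exp(-0.00495*61.4) = 0.7379125
k_eff = k_inf * P_TNL * P_FNL = 1.620507 * 0.8821065 * 0.7379125
k_eff = 1.0548

1.0548


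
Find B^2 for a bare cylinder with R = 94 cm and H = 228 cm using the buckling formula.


B^2 = (2.405/R)^2 + (pi/H)^2
B^2 = (2.405/94)^2 + (pi/228)^2
B^2 = 8.4446e-04 /cm^2

8.4446e-04


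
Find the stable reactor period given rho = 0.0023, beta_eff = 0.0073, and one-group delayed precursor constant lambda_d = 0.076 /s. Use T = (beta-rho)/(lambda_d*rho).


T = (beta - rho) / (lambda_d * rho)
T = (0.0073 - 0.0023) / (0.076 * 0.0023)
T = 28.604 s

28.604


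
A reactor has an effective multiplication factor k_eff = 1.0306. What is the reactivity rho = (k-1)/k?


rho = (k_eff - 1) / k_eff
rho = (1.0306 - 1) / 1.0306
rho = 0.029691

0.029691


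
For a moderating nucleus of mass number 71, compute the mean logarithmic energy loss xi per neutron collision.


xi = 1 + (A-1)^2/(2A) * ln((A-1)/(A+1))
xi = 1 + (71-1)^2/(2*71) * ln((71-1)/(71 +1))
xi = 0.027906

0.027906


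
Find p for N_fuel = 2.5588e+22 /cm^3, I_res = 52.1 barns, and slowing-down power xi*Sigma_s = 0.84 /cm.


p = exp(-N * I * 1e-24 / (xi*Sigma_s))
p = exp(-2.5588e+22 * 52.1 * 1e-24 / 0.84)
p = 0.20452

0.20452


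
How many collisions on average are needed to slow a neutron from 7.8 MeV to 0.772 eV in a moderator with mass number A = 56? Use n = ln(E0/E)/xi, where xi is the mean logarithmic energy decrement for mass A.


xi = 1 + (A-1)^2/(2A)*ln((A-1)/(A+1)) = 0.03529286 (for A = 56)
n = ln(E0/E) / xi
n = ln(7.8e6 / 0.772) / 0.03529286
n = ln(1.010363e+07) / 0.03529286 = 456.99

456.99


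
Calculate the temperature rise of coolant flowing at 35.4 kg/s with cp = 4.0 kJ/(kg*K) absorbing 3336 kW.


dT = Q / (m_dot * cp)
dT = 3336 / (35.4 * 4.0)
dT = 23.559 C

23.559


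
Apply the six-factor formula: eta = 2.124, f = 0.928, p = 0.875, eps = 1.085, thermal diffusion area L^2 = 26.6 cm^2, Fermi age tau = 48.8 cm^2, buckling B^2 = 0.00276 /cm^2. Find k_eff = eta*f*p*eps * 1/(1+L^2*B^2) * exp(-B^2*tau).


k_inf = eta*f*p*eps = 2.124*0.928*0.875*1.085 = 1.871286
P_TNL = 1/(1 + L^2*B^2) = 1/(1 + 26.6*0.00276) = 0.9316053
P_FNL = exp(-B^2*tau) = exp(-0.00276*48.8) = 0.8739886
k_eff = k_inf * P_TNL * P_FNL = 1.871286 * 0.9316053 * 0.8739886
k_eff = 1.5236

1.5236


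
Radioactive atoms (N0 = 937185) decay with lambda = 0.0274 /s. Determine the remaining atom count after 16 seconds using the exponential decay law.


N = N0 * exp(-lambda * t)
N = 937185 * exp(-0.0274 * 16)
N = 604548

604548


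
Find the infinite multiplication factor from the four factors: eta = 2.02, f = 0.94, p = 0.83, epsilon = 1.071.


k_inf = eta * f * p * epsilon
k_inf = 2.02 * 0.94 * 0.83 * 1.071
k_inf = 1.6879

1.6879


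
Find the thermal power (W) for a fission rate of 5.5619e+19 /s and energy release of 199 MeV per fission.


P = fission_rate * E_MeV * 1.602e-13
P = 5.5619e+19 * 199 * 1.602e-13
P = 1.7731e+09 W

1.7731e+09


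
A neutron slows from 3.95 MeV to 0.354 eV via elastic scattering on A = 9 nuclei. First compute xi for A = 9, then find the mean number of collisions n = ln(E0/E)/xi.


xi = 1 + (A-1)^2/(2A)*ln((A-1)/(A+1)) = 0.2066007 (for A = 9)
n = ln(E0/E) / xi
n = ln(3.95e6 / 0.354) / 0.2066007
n = ln(1.115819e+07) / 0.2066007 = 78.546

78.546


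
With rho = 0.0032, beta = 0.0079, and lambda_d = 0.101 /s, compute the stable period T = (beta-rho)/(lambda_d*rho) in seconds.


T = (beta - rho) / (lambda_d * rho)
T = (0.0079 - 0.0032) / (0.101 * 0.0032)
T = 14.542 s

14.542


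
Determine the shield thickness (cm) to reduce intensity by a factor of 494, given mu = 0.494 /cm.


x = ln(factor) / mu
x = ln(494) / 0.494
x = 12.556 cm

12.556


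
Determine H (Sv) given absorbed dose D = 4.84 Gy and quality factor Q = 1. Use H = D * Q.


H = D * Q
H = 4.84 * 1
H = 4.8400 Sv

4.8400


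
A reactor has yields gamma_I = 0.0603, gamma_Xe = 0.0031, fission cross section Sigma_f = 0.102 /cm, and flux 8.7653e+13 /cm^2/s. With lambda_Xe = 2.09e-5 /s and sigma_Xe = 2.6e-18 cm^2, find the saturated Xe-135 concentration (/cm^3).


Xe_eq = (gamma_I + gamma_Xe) * Sigma_f * phi / (lambda_Xe + sigma_Xe * phi)
Numerator = (0.0603 + 0.0031) * 0.102 * 8.7653e+13 = 5.668344e+11
Denominator = 2.09e-5 + 2.6e-18 * 8.7653e+13 = 2.487978e-04
Xe_eq = 5.668344e+11 / 2.487978e-04 = 2.2783e+15 /cm^3

2.2783e+15


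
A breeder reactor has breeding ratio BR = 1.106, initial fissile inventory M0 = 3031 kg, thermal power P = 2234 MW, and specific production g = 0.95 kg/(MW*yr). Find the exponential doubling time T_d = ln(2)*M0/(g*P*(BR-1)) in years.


Breeding gain G = BR - 1 = 1.106 - 1 = 0.106
Fissile production rate = g * P * G = 0.95 * 2234 * 0.106 = 224.9638 kg/yr
T_d = ln(2) * M0 / (g * P * G)
T_d = ln(2) * 3031 / 224.9638 = 9.3390 yr

9.3390


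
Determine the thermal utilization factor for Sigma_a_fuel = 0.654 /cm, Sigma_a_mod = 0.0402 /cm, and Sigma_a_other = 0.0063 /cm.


f = Sigma_a_fuel / (Sigma_a_fuel + Sigma_a_mod + Sigma_a_other)
f = 0.654 / (0.654 + 0.0402 + 0.0063)
f = 0.93362

0.93362


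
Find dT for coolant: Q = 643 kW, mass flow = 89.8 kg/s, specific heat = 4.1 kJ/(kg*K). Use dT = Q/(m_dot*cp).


dT = Q / (m_dot * cp)
dT = 643 / (89.8 * 4.1)
dT = 1.7464 C

1.7464


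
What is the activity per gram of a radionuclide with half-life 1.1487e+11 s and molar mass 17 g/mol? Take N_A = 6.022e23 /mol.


lambda = ln(2) / t_half = ln(2) / 1.1487e+11 = 6.034188e-12 /s
SA = lambda * N_A / M
SA = 6.034188e-12 * 6.022e23 / 17
SA = 2.1375e+11 Bq/g

2.1375e+11


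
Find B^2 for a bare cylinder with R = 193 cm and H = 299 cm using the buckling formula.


B^2 = (2.405/R)^2 + (pi/H)^2
B^2 = (2.405/193)^2 + (pi/299)^2
B^2 = 2.6568e-04 /cm^2

2.6568e-04


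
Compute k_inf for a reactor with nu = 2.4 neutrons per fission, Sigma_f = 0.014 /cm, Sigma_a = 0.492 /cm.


k_inf = nu * Sigma_f / Sigma_a
k_inf = 2.4 * 0.014 / 0.492
k_inf = 0.068293

0.068293


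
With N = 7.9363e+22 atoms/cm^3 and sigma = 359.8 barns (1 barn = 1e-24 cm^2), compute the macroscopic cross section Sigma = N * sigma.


Sigma = N * sigma_barns * 1e-24
Sigma = 7.9363e+22 * 359.8 * 1e-24
Sigma = 28.555 /cm

28.555


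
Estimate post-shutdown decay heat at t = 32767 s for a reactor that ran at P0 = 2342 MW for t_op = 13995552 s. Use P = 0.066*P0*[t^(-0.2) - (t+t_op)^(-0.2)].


P/P0 = 0.066 * [t^(-0.2) - (t + t_op)^(-0.2)]
P/P0 = 0.066 * [32767^(-0.2) - (32767 + 13995552)^(-0.2)]
P/P0 = 0.066 * [0.1250008 - 0.03720479] = 0.005794537
P = 2342 * 0.005794537 = 13.571 MW

13.571


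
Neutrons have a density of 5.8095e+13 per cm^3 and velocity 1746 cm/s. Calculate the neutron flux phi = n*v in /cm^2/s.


phi = n * v
phi = 5.8095e+13 * 1746
phi = 1.0143e+17 /cm^2/s

1.0143e+17


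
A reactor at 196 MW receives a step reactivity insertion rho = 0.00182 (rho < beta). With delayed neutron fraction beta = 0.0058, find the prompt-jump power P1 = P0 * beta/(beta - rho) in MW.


P1/P0 = beta / (beta - rho)
P1/P0 = 0.0058 / (0.0058 - 0.00182) = 1.457286
P1 = 196 * 1.457286 = 285.63 MW

285.63


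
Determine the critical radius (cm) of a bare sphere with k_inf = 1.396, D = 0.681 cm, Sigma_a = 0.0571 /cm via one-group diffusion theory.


L^2 = D / Sigma_a = 0.681 / 0.0571 = 11.92644 cm^2
B_m^2 = (k_inf - 1) / L^2 = (1.396 - 1) / 11.92644 = 0.03320354 /cm^2
For a bare sphere: B_g = pi/R, so R_c = pi / sqrt(B_m^2)
R_c = pi / sqrt(0.03320354) = 17.241 cm

17.241


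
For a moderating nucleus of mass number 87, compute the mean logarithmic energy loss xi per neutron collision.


xi = 1 + (A-1)^2/(2A) * ln((A-1)/(A+1))
xi = 1 + (87-1)^2/(2*87) * ln((87-1)/(87 +1))
xi = 0.022813

0.022813


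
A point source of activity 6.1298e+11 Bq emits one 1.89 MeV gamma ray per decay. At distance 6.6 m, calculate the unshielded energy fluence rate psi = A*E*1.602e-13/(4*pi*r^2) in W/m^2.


psi = A * E * 1.602e-13 / (4*pi*r^2)
psi = 6.1298e+11 * 1.89 * 1.602e-13 / (4*pi*6.6^2)
psi = 3.3906e-04 W/m^2

3.3906e-04


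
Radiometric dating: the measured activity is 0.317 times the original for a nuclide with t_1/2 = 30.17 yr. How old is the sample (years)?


lambda = ln(2) / t_half = ln(2) / 30.17 = 0.02297472 /yr
t = -ln(A/A0) / lambda
t = -ln(0.317) / 0.02297472
t = 50.005 yr

50.005


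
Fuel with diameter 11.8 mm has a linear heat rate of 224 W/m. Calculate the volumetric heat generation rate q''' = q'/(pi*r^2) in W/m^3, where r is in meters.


r = D / 2 / 1000 = 11.8 / 2 / 1000 = 0.0059 m
q''' = q' / (pi * r^2)
q''' = 224 / (pi * 0.0059^2)
q''' = 2.0483e+06 W/m^3

2.0483e+06


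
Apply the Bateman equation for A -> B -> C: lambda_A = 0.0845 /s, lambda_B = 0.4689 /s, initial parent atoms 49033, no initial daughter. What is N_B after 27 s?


N_B(t) = lambda_A * N_A0 / (lambda_B - lambda_A) * [exp(-lambda_A*t) - exp(-lambda_B*t)]
exp(-0.0845*27) = 0.1021309; exp(-0.4689*27) = 3.174692e-06
N_B = 0.0845 * 49033 / (0.4689 - 0.0845) * (0.1021309 - 3.174692e-06)
N_B = 1100.8

1100.8


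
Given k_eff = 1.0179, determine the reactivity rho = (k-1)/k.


rho = (k_eff - 1) / k_eff
rho = (1.0179 - 1) / 1.0179
rho = 0.017585

0.017585


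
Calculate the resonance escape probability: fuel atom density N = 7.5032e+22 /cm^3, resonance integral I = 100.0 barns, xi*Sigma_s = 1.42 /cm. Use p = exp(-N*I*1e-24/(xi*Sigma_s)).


p = exp(-N * I * 1e-24 / (xi*Sigma_s))
p = exp(-7.5032e+22 * 100.0 * 1e-24 / 1.42)
p = 0.0050724

0.0050724
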